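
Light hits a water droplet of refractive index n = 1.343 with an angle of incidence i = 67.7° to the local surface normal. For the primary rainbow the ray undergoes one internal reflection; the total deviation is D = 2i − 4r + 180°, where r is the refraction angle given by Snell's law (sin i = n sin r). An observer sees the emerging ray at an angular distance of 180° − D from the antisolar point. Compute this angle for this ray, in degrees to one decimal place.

38.8°

sin r = sin 67.7° / 1.343 = 0.9252/1.343 = 0.6889; r = 43.54°.
D = 2·67.7° − 4·43.54° + 180° = 135.40° − 174.18° + 180° = 141.22°.
Angle from antisolar point = 180° − D = 38.78°.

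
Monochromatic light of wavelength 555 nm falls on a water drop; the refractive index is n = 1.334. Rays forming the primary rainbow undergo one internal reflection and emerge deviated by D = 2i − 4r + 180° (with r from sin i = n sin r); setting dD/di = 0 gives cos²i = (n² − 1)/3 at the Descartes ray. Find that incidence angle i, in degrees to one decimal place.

59.4°

cos²i = (1.334² − 1)/3 = (1.77956 − 1)/3 = 0.25985.
cos i = 0.50976, so i = 59.352°.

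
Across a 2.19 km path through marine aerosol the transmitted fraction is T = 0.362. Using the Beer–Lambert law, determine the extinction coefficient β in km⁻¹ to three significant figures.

0.464 km⁻¹

Beer–Lambert: T = exp(−βL) ⇒ β = −ln(T)/L = −ln(0.362)/2.19 = 1.0161/2.19 = 0.464 km⁻¹.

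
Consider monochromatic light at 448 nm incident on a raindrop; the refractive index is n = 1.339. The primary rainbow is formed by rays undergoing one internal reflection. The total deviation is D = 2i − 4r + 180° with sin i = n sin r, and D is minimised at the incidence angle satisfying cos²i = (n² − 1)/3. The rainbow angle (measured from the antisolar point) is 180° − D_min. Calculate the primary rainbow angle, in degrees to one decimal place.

41.2°

cos²i = (1.79292 − 1)/3 = 0.26431; i = arccos(0.51411) = 59.062°.
sin r = sin 59.062°/1.339 = 0.64057; r = 39.834°.
D_min = 2·59.062° − 4·39.834° + 180° = 138.786°.
Rainbow angle = 180° − D_min = 41.214°.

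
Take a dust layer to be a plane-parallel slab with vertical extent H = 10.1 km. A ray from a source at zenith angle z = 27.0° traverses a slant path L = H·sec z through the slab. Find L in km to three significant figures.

sec z = 1/cos 27.0° = 1.1223.
L = 10.1 × 1.1223 = 11.335 km.

11.3 km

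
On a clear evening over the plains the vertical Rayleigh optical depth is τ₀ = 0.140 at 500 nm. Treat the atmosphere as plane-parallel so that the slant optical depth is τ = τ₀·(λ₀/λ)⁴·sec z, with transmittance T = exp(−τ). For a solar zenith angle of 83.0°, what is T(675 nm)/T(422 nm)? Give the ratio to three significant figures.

6.81

Airmass: sec 83.0° = 8.2055.
τ(675 nm) = 0.140 × (500/675)⁴ × 8.2055 = 0.140 × 0.3011 × 8.2055 = 0.3459.
τ(422 nm) = 0.140 × (500/422)⁴ × 8.2055 = 0.140 × 1.9707 × 8.2055 = 2.2639.
T(675)/T(422) = exp(τ_B − τ_A) = exp(1.9181) = 6.8078.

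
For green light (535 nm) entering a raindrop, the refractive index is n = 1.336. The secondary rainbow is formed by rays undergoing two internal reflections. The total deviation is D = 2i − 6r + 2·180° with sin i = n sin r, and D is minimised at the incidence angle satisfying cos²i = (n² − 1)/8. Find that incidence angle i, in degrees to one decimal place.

cos²i = (1.336² − 1)/8 = (1.78490 − 1)/8 = 0.09811.
cos i = 0.31323, so i = 71.746°.

71.7°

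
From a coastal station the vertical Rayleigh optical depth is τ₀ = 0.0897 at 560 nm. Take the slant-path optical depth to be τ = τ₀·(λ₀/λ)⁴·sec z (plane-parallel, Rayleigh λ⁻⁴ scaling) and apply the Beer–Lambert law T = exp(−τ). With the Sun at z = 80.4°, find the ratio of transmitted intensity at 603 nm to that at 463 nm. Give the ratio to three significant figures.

Airmass: sec 80.4° = 5.9963.
τ(603 nm) = 0.0897 × (560/603)⁴ × 5.9963 = 0.0897 × 0.7438 × 5.9963 = 0.4001.
τ(463 nm) = 0.0897 × (560/463)⁴ × 5.9963 = 0.0897 × 2.1401 × 5.9963 = 1.1511.
T(603)/T(463) = exp(τ_B − τ_A) = exp(0.7510) = 2.1191.

2.12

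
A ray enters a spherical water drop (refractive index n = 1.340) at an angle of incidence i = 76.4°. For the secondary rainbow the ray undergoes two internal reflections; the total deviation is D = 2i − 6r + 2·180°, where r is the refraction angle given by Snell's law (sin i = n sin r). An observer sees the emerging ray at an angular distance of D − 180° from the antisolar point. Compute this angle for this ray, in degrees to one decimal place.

sin r = sin 76.4° / 1.340 = 0.9720/1.340 = 0.7253; r = 46.50°.
D = 2·76.4° − 6·46.50° + 2·180° = 152.80° − 278.98° + 360° = 233.82°.
Angle from antisolar point = D − 180° = 53.82°.

53.8°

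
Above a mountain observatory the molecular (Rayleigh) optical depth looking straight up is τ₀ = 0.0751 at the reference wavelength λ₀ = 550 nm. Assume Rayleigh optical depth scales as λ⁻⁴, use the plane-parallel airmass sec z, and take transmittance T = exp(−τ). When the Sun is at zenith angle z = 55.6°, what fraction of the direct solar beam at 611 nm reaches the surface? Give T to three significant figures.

sec 55.6° = 1.7700.
τ = 0.0751 × (550/611)⁴ × 1.7700 = 0.0751 × 0.6566 × 1.7700 = 0.0873.
T = exp(−0.0873) = 0.9164.

0.916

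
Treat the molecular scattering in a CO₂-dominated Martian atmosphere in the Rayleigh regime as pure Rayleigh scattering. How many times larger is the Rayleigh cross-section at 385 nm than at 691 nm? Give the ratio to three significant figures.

10.4

Rayleigh scattering ∝ λ⁻⁴, so the ratio of coefficients is the inverse fourth power of the wavelength ratio.
σ(385)/σ(691) = (691/385)⁴ = (1.7948)⁴ = 10.38.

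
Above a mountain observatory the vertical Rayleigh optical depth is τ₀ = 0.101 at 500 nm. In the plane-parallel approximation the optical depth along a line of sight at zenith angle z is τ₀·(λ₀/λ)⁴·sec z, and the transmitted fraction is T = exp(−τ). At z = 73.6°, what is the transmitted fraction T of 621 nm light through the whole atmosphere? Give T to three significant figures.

0.860

sec 73.6° = 3.5418.
τ = 0.101 × (500/621)⁴ × 3.5418 = 0.101 × 0.4203 × 3.5418 = 0.1503.
T = exp(−0.1503) = 0.8604.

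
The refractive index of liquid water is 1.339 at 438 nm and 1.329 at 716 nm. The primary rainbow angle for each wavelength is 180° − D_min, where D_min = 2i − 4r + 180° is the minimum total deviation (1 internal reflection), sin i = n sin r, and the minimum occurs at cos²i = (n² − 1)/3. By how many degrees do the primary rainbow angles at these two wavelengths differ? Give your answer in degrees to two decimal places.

At 438 nm (n = 1.339): cos²i = 0.26431 → i = 59.062°, r = 39.834°, D_min = 138.786°, rainbow angle = 41.214°.
At 716 nm (n = 1.329): cos²i = 0.25541 → i = 59.643°, r = 40.487°, D_min = 137.337°, rainbow angle = 42.663°.
Angular width = |41.214° − 42.663°| = 1.450°.

1.45°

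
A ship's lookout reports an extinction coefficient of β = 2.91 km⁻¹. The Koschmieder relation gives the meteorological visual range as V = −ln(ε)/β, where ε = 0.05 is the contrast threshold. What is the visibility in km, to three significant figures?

1.03 km

V = −ln(0.05) / 2.91 = 2.996 / 2.91 = 1.0295 km.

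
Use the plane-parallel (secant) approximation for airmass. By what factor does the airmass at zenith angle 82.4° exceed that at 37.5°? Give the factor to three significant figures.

X(82.4°)/X(37.5°) = sec 82.4° / sec 37.5° = cos 37.5° / cos 82.4° = 0.7934/0.1323 = 5.9986.

6.00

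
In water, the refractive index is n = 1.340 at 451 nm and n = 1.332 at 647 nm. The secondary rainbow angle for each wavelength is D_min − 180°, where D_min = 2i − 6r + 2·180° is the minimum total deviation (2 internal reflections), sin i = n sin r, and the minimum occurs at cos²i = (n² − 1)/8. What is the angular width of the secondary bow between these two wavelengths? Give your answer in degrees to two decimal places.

At 451 nm (n = 1.340): cos²i = 0.09945 → i = 71.618°, r = 45.088°, D_min = 232.709°, rainbow angle = 52.709°.
At 647 nm (n = 1.332): cos²i = 0.09678 → i = 71.875°, r = 45.520°, D_min = 230.628°, rainbow angle = 50.628°.
Angular width = |52.709° − 50.628°| = 2.080°.

2.08°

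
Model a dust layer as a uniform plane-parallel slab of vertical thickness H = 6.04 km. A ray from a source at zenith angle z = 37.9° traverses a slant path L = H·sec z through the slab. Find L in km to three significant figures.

sec z = 1/cos 37.9° = 1.2673.
L = 6.04 × 1.2673 = 7.654 km.

7.65 km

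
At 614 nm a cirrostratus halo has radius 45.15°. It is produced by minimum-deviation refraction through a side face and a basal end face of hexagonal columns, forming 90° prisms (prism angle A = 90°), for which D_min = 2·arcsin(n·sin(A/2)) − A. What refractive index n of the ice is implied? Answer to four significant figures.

Rearranging: n = sin((D_min + A)/2) / sin(A/2).
(D_min + A)/2 = (45.15° + 90°)/2 = 67.575°.
n = sin 67.575° / sin 45° = 0.9244 / 0.7071 = 1.3073.

1.307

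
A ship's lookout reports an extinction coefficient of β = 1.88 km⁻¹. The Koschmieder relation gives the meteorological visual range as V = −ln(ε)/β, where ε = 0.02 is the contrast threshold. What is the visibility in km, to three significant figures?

2.08 km

V = −ln(0.02) / 1.88 = 3.912 / 1.88 = 2.0809 km.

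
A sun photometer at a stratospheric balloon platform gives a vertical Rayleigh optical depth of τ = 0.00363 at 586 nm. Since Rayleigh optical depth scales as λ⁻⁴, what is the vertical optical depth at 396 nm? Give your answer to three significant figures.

τ(396 nm) = τ(586 nm) × (586/396)⁴ = 0.00363 × (1.4798)⁴ = 0.00363 × 4.7952 = 0.0174.

0.0174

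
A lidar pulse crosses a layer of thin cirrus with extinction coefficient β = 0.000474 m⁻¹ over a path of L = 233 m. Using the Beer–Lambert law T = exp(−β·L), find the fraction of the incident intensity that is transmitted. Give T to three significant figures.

τ = β·L = 0.000474 × 233 = 0.1104.
T = exp(−0.1104) = 0.8954.

0.895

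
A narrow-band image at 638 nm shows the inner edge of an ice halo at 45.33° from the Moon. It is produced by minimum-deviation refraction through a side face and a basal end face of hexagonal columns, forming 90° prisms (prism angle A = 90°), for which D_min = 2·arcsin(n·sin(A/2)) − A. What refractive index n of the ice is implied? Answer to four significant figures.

1.308

Rearranging: n = sin((D_min + A)/2) / sin(A/2).
(D_min + A)/2 = (45.33° + 90°)/2 = 67.665°.
n = sin 67.665° / sin 45° = 0.9250 / 0.7071 = 1.3081.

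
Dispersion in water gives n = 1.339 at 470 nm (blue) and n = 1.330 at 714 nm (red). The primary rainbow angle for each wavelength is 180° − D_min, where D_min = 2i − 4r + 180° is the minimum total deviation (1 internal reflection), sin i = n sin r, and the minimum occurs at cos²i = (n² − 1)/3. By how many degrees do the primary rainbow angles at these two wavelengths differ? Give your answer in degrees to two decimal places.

At 470 nm (n = 1.339): cos²i = 0.26431 → i = 59.062°, r = 39.834°, D_min = 138.786°, rainbow angle = 41.214°.
At 714 nm (n = 1.330): cos²i = 0.25630 → i = 59.585°, r = 40.422°, D_min = 137.484°, rainbow angle = 42.516°.
Angular width = |41.214° − 42.516°| = 1.303°.

1.30°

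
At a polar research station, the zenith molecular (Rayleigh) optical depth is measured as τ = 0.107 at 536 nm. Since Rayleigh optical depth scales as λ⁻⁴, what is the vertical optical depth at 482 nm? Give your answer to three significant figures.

0.164

τ(482 nm) = τ(536 nm) × (536/482)⁴ = 0.107 × (1.1120)⁴ = 0.107 × 1.5292 = 0.1636.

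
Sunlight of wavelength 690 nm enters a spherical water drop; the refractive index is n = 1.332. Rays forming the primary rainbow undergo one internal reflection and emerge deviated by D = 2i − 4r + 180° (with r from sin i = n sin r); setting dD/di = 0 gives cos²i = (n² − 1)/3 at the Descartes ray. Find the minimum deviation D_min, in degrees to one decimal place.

137.8°

cos²i = (1.77422 − 1)/3 = 0.25807; i = arccos(0.50801) = 59.469°.
sin r = sin 59.469°/1.332 = 0.64666; r = 40.290°.
D_min = 2·59.469° − 4·40.290° + 180° = 137.776°.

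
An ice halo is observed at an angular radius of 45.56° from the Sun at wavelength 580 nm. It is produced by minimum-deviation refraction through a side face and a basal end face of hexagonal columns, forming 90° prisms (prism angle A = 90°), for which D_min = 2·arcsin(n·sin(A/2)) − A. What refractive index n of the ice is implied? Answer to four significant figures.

1.309

Rearranging: n = sin((D_min + A)/2) / sin(A/2).
(D_min + A)/2 = (45.56° + 90°)/2 = 67.780°.
n = sin 67.780° / sin 45° = 0.9257 / 0.7071 = 1.3092.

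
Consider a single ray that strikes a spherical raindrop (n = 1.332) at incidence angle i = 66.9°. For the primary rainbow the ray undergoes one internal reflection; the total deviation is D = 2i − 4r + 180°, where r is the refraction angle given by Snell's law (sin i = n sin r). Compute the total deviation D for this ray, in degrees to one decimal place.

139.1°

sin r = sin 66.9° / 1.332 = 0.9198/1.332 = 0.6906; r = 43.67°.
D = 2·66.9° − 4·43.67° + 180° = 133.80° − 174.70° + 180° = 139.10°.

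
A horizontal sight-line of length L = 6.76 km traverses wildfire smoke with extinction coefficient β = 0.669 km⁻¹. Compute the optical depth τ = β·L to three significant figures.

4.52

τ = β·L = 0.669 × 6.76 = 4.5224.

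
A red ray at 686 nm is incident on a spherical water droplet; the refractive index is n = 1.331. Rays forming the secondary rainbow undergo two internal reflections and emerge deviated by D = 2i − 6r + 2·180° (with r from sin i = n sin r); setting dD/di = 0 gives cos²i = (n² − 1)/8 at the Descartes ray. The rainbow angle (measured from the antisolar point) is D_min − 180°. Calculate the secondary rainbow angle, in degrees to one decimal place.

cos²i = (1.77156 − 1)/8 = 0.09645; i = arccos(0.31056) = 71.907°.
sin r = sin 71.907°/1.331 = 0.71417; r = 45.575°.
D_min = 2·71.907° − 6·45.575° + 360° = 230.365°.
Rainbow angle = D_min − 180° = 50.365°.

50.4°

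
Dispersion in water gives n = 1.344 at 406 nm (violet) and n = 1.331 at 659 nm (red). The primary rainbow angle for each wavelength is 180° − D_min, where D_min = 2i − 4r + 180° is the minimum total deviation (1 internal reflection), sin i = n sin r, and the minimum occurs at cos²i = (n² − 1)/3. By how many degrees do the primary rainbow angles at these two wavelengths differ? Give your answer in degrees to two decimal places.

1.86°

At 406 nm (n = 1.344): cos²i = 0.26878 → i = 58.772°, r = 39.512°, D_min = 139.495°, rainbow angle = 40.505°.
At 659 nm (n = 1.331): cos²i = 0.25719 → i = 59.527°, r = 40.356°, D_min = 137.630°, rainbow angle = 42.370°.
Angular width = |40.505° − 42.370°| = 1.865°.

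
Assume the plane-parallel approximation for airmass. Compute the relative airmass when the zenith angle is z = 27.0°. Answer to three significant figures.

1.12

X = sec z = 1/cos 27.0° = 1/0.8910 = 1.1223.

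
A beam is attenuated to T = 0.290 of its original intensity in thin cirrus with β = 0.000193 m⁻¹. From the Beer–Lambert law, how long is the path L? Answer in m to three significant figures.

6410 m

Beer–Lambert: T = exp(−βL) ⇒ L = −ln(T)/β = −ln(0.290)/0.000193 = 1.2379/0.000193 = 6414 m.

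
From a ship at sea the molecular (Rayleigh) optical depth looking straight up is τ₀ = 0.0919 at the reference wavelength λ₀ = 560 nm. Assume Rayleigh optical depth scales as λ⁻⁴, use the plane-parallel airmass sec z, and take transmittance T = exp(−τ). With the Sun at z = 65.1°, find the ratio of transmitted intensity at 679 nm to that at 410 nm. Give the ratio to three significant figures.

Airmass: sec 65.1° = 2.3751.
τ(679 nm) = 0.0919 × (560/679)⁴ × 2.3751 = 0.0919 × 0.4627 × 2.3751 = 0.1010.
τ(410 nm) = 0.0919 × (560/410)⁴ × 2.3751 = 0.0919 × 3.4803 × 2.3751 = 0.7596.
T(679)/T(410) = exp(τ_B − τ_A) = exp(0.6587) = 1.9322.

1.93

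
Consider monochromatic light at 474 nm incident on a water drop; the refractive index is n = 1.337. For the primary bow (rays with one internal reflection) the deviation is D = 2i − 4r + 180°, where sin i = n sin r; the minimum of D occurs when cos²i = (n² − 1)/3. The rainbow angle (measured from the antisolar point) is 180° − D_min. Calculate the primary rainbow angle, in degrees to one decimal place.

cos²i = (1.78757 − 1)/3 = 0.26252; i = arccos(0.51237) = 59.178°.
sin r = sin 59.178°/1.337 = 0.64231; r = 39.964°.
D_min = 2·59.178° − 4·39.964° + 180° = 138.500°.
Rainbow angle = 180° − D_min = 41.500°.

41.5°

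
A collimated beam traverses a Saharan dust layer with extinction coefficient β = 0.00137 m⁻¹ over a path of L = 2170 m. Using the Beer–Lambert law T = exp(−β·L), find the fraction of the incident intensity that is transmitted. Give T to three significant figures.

τ = β·L = 0.00137 × 2170 = 2.9729.
T = exp(−2.9729) = 0.0512.

0.0512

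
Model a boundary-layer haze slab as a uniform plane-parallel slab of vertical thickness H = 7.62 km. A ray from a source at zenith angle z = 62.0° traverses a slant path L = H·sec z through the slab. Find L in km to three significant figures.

sec z = 1/cos 62.0° = 2.1301.
L = 7.62 × 2.1301 = 16.231 km.

16.2 km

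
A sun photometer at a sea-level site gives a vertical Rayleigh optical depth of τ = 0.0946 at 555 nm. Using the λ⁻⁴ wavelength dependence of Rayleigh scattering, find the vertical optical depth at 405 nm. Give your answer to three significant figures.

0.334

τ(405 nm) = τ(555 nm) × (555/405)⁴ = 0.0946 × (1.3704)⁴ = 0.0946 × 3.5266 = 0.3336.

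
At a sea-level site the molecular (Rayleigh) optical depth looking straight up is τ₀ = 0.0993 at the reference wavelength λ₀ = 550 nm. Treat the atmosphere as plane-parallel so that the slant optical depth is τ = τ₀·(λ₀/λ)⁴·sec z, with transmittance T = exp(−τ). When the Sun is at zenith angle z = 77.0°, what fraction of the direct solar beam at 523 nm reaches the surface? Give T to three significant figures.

sec 77.0° = 4.4454.
τ = 0.0993 × (550/523)⁴ × 4.4454 = 0.0993 × 1.2230 × 4.4454 = 0.5399.
T = exp(−0.5399) = 0.5828.

0.583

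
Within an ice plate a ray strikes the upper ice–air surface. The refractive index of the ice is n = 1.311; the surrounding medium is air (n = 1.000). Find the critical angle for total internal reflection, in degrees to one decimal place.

sin θ_c = n_air / n = 1.000 / 1.311 = 0.7628.
θ_c = arcsin(0.7628) = 49.71°.

49.7°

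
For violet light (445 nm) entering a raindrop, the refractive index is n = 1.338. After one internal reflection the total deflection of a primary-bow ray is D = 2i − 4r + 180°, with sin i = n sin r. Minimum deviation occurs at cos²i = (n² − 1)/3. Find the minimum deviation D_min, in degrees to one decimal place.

138.6°

cos²i = (1.79024 − 1)/3 = 0.26341; i = arccos(0.51324) = 59.120°.
sin r = sin 59.120°/1.338 = 0.64144; r = 39.899°.
D_min = 2·59.120° − 4·39.899° + 180° = 138.643°.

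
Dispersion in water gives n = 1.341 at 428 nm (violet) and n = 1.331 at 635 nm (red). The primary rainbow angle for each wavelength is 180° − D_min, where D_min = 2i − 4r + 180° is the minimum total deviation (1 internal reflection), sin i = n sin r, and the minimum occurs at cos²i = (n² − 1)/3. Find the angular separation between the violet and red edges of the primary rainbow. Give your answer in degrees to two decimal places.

1.44°

At 428 nm (n = 1.341): cos²i = 0.26609 → i = 58.946°, r = 39.705°, D_min = 139.071°, rainbow angle = 40.929°.
At 635 nm (n = 1.331): cos²i = 0.25719 → i = 59.527°, r = 40.356°, D_min = 137.630°, rainbow angle = 42.370°.
Angular width = |40.929° − 42.370°| = 1.441°.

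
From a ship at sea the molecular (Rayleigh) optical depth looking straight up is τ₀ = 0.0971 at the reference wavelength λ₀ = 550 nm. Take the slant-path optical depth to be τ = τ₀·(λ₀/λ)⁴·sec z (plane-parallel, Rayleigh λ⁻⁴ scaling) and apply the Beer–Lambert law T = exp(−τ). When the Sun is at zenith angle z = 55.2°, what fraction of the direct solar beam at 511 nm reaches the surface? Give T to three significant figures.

0.796

sec 55.2° = 1.7522.
τ = 0.0971 × (550/511)⁴ × 1.7522 = 0.0971 × 1.3420 × 1.7522 = 0.2283.
T = exp(−0.2283) = 0.7959.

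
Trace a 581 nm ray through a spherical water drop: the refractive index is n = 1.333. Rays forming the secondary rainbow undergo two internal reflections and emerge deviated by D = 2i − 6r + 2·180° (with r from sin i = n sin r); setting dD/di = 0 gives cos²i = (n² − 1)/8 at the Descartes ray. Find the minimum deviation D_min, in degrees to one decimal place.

cos²i = (1.77689 − 1)/8 = 0.09711; i = arccos(0.31163) = 71.843°.
sin r = sin 71.843°/1.333 = 0.71283; r = 45.466°.
D_min = 2·71.843° − 6·45.466° + 360° = 230.891°.

230.9°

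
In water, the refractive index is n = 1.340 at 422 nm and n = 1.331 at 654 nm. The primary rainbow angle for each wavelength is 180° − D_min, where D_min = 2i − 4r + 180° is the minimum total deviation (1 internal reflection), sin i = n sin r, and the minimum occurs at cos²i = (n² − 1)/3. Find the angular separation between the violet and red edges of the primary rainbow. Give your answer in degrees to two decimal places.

1.30°

At 422 nm (n = 1.340): cos²i = 0.26520 → i = 59.004°, r = 39.770°, D_min = 138.929°, rainbow angle = 41.071°.
At 654 nm (n = 1.331): cos²i = 0.25719 → i = 59.527°, r = 40.356°, D_min = 137.630°, rainbow angle = 42.370°.
Angular width = |41.071° − 42.370°| = 1.299°.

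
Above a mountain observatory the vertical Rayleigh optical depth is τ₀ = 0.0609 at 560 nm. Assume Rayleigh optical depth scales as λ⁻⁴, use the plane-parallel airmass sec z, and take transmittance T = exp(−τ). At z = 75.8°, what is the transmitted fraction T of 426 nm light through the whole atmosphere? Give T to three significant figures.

sec 75.8° = 4.0765.
τ = 0.0609 × (560/426)⁴ × 4.0765 = 0.0609 × 2.9862 × 4.0765 = 0.7413.
T = exp(−0.7413) = 0.4765.

0.476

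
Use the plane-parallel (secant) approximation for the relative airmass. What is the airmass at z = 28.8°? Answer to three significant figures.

X = sec z = 1/cos 28.8° = 1/0.8763 = 1.1412.

1.14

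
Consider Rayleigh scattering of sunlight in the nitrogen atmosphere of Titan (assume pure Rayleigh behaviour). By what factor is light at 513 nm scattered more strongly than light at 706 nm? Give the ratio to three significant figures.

3.59

Rayleigh scattering ∝ λ⁻⁴, so the ratio of coefficients is the inverse fourth power of the wavelength ratio.
σ(513)/σ(706) = (706/513)⁴ = (1.3762)⁴ = 3.587.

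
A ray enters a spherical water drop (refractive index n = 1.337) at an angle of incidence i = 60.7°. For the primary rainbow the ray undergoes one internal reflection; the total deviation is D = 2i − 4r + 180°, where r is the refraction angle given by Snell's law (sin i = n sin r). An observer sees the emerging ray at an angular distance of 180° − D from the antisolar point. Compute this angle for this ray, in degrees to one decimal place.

41.4°

sin r = sin 60.7° / 1.337 = 0.8721/1.337 = 0.6523; r = 40.71°.
D = 2·60.7° − 4·40.71° + 180° = 121.40° − 162.85° + 180° = 138.55°.
Angle from antisolar point = 180° − D = 41.45°.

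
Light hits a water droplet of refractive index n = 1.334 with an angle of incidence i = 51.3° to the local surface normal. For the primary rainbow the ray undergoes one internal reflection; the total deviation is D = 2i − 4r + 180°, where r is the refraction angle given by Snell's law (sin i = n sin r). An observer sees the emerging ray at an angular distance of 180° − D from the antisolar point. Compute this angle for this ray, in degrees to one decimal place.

40.6°

sin r = sin 51.3° / 1.334 = 0.7804/1.334 = 0.5850; r = 35.81°.
D = 2·51.3° − 4·35.81° + 180° = 102.60° − 143.22° + 180° = 139.38°.
Angle from antisolar point = 180° − D = 40.62°.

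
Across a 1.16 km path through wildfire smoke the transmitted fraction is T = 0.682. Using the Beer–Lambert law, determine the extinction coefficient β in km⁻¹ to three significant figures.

0.330 km⁻¹

Beer–Lambert: T = exp(−βL) ⇒ β = −ln(T)/L = −ln(0.682)/1.16 = 0.3827/1.16 = 0.3299 km⁻¹.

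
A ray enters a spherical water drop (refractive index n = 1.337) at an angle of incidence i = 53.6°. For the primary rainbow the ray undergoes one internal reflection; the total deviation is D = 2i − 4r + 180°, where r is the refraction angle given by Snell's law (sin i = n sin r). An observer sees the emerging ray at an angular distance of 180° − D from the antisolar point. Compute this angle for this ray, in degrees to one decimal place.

sin r = sin 53.6° / 1.337 = 0.8049/1.337 = 0.6020; r = 37.01°.
D = 2·53.6° − 4·37.01° + 180° = 107.20° − 148.06° + 180° = 139.14°.
Angle from antisolar point = 180° − D = 40.86°.

40.9°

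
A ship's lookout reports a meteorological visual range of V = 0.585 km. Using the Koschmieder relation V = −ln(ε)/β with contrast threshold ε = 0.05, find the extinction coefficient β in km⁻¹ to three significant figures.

β = −ln(0.05) / V = 2.996 / 0.585 = 5.1209 km⁻¹.

5.12 km⁻¹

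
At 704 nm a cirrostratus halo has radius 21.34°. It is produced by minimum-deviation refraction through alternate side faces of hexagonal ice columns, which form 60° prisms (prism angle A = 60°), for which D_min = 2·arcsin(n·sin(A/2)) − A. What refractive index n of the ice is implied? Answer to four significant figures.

Rearranging: n = sin((D_min + A)/2) / sin(A/2).
(D_min + A)/2 = (21.34° + 60°)/2 = 40.670°.
n = sin 40.670° / sin 30° = 0.6517 / 0.5000 = 1.3034.

1.303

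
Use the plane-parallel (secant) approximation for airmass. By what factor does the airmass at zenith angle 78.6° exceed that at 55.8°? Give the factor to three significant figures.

X(78.6°)/X(55.8°) = sec 78.6° / sec 55.8° = cos 55.8° / cos 78.6° = 0.5621/0.1977 = 2.8437.

2.84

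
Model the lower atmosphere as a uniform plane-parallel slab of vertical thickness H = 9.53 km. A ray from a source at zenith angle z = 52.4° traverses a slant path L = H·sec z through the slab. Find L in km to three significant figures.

sec z = 1/cos 52.4° = 1.6390.
L = 9.53 × 1.6390 = 15.619 km.

15.6 km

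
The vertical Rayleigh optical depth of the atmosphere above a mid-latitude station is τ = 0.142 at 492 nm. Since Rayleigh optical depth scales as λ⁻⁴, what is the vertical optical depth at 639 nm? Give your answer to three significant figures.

0.0499

τ(639 nm) = τ(492 nm) × (492/639)⁴ = 0.142 × (0.7700)⁴ = 0.142 × 0.3514 = 0.0499.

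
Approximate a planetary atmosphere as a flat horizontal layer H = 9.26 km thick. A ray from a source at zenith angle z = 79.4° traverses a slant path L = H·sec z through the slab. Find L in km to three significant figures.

sec z = 1/cos 79.4° = 5.4362.
L = 9.26 × 5.4362 = 50.339 km.

50.3 km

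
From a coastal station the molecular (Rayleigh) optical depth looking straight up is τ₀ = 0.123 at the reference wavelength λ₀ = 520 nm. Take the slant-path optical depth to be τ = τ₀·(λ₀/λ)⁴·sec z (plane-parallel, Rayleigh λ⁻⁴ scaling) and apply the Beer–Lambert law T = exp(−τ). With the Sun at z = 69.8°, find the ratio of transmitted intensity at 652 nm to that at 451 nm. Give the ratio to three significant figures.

Airmass: sec 69.8° = 2.8960.
τ(652 nm) = 0.123 × (520/652)⁴ × 2.8960 = 0.123 × 0.4046 × 2.8960 = 0.1441.
τ(451 nm) = 0.123 × (520/451)⁴ × 2.8960 = 0.123 × 1.7673 × 2.8960 = 0.6295.
T(652)/T(451) = exp(τ_B − τ_A) = exp(0.4854) = 1.6248.

1.62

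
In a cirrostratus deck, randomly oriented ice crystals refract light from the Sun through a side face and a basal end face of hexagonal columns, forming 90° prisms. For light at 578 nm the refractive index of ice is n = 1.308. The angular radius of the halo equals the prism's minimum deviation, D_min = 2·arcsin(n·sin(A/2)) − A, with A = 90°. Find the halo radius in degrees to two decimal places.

n·sin(A/2) = 1.308 × sin 45° = 1.308 × 0.7071 = 0.9249.
D_min = 2·arcsin(0.9249) − 90° = 2 × 67.653° − 90° = 45.305°.

45.31°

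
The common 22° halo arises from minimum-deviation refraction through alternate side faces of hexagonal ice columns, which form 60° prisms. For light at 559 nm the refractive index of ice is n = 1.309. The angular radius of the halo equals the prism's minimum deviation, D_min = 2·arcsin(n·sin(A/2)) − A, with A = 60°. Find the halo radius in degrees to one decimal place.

21.8°

n·sin(A/2) = 1.309 × sin 30° = 1.309 × 0.5000 = 0.6545.
D_min = 2·arcsin(0.6545) − 60° = 2 × 40.882° − 60° = 21.763°.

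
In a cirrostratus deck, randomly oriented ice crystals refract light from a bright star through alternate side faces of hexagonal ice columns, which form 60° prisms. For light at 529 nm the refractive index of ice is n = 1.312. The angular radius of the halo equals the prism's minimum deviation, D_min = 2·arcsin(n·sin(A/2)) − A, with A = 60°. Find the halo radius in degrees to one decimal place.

22.0°

n·sin(A/2) = 1.312 × sin 30° = 1.312 × 0.5000 = 0.6560.
D_min = 2·arcsin(0.6560) − 60° = 2 × 40.996° − 60° = 21.991°.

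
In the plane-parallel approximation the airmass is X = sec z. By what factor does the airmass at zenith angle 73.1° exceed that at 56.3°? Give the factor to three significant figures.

X(73.1°)/X(56.3°) = sec 73.1° / sec 56.3° = cos 56.3° / cos 73.1° = 0.5548/0.2907 = 1.9086.

1.91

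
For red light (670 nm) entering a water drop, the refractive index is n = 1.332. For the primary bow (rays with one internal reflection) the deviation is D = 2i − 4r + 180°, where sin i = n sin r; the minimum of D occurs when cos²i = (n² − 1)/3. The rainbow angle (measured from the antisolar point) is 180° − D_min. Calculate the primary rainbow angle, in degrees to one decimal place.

42.2°

cos²i = (1.77422 − 1)/3 = 0.25807; i = arccos(0.50801) = 59.469°.
sin r = sin 59.469°/1.332 = 0.64666; r = 40.290°.
D_min = 2·59.469° − 4·40.290° + 180° = 137.776°.
Rainbow angle = 180° − D_min = 42.224°.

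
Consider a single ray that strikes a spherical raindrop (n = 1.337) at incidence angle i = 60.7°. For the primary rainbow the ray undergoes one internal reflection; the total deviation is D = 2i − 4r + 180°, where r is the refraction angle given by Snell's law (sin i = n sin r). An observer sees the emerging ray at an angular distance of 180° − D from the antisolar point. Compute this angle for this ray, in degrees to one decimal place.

sin r = sin 60.7° / 1.337 = 0.8721/1.337 = 0.6523; r = 40.71°.
D = 2·60.7° − 4·40.71° + 180° = 121.40° − 162.85° + 180° = 138.55°.
Angle from antisolar point = 180° − D = 41.45°.

41.4°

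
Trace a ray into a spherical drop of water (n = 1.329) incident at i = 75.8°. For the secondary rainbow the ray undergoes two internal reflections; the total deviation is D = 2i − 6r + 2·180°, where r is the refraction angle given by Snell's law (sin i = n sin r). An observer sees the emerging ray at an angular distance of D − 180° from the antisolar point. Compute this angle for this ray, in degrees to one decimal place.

sin r = sin 75.8° / 1.329 = 0.9694/1.329 = 0.7295; r = 46.84°.
D = 2·75.8° − 6·46.84° + 2·180° = 151.60° − 281.04° + 360° = 230.56°.
Angle from antisolar point = D − 180° = 50.56°.

50.6°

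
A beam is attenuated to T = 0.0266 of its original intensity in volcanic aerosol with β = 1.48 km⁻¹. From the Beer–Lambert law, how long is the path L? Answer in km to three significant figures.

Beer–Lambert: T = exp(−βL) ⇒ L = −ln(T)/β = −ln(0.0266)/1.48 = 3.6268/1.48 = 2.451 km.

2.45 km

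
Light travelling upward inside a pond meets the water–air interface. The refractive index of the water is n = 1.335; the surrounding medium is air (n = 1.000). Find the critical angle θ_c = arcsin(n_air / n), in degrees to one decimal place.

48.5°

sin θ_c = n_air / n = 1.000 / 1.335 = 0.7491.
θ_c = arcsin(0.7491) = 48.51°.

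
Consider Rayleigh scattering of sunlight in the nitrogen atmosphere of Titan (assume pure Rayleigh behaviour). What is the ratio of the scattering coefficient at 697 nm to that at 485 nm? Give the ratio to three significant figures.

Rayleigh scattering ∝ λ⁻⁴, so the ratio of coefficients is the inverse fourth power of the wavelength ratio.
σ(697)/σ(485) = (485/697)⁴ = (0.6958)⁴ = 0.2344.

0.234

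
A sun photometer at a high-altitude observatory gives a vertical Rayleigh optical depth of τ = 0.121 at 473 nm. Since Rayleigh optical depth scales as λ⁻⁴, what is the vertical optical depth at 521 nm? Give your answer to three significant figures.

0.0822

τ(521 nm) = τ(473 nm) × (473/521)⁴ = 0.121 × (0.9079)⁴ = 0.121 × 0.6794 = 0.0822.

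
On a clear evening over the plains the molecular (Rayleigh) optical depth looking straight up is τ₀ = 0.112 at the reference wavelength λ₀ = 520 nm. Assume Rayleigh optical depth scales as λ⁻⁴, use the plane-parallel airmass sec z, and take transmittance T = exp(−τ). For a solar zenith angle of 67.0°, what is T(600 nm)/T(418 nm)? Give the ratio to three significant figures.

1.69

Airmass: sec 67.0° = 2.5593.
τ(600 nm) = 0.112 × (520/600)⁴ × 2.5593 = 0.112 × 0.5642 × 2.5593 = 0.1617.
τ(418 nm) = 0.112 × (520/418)⁴ × 2.5593 = 0.112 × 2.3950 × 2.5593 = 0.6865.
T(600)/T(418) = exp(τ_B − τ_A) = exp(0.5248) = 1.6901.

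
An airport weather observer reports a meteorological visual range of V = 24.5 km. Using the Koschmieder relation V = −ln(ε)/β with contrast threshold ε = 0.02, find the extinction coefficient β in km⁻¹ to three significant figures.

β = −ln(0.02) / V = 3.912 / 24.5 = 0.1597 km⁻¹.

0.160 km⁻¹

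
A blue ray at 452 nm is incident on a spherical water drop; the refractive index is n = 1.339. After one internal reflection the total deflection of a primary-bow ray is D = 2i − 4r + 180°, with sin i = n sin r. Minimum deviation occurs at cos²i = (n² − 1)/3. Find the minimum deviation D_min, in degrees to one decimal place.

138.8°

cos²i = (1.79292 − 1)/3 = 0.26431; i = arccos(0.51411) = 59.062°.
sin r = sin 59.062°/1.339 = 0.64057; r = 39.834°.
D_min = 2·59.062° − 4·39.834° + 180° = 138.786°.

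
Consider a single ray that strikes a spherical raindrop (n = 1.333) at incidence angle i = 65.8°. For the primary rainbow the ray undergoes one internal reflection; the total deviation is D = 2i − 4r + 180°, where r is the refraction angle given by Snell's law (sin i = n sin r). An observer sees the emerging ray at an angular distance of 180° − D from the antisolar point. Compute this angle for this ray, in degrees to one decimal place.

41.1°

sin r = sin 65.8° / 1.333 = 0.9121/1.333 = 0.6843; r = 43.18°.
D = 2·65.8° − 4·43.18° + 180° = 131.60° − 172.71° + 180° = 138.89°.
Angle from antisolar point = 180° − D = 41.11°.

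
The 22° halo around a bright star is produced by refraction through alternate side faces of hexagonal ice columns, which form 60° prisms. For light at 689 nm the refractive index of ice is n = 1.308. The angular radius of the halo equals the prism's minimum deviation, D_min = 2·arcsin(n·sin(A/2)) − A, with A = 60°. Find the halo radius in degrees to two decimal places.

n·sin(A/2) = 1.308 × sin 30° = 1.308 × 0.5000 = 0.6540.
D_min = 2·arcsin(0.6540) − 60° = 2 × 40.844° − 60° = 21.688°.

21.69°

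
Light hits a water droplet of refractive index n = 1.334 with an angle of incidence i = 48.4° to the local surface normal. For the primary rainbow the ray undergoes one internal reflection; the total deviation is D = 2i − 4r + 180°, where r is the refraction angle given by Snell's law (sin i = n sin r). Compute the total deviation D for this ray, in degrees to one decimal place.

140.4°

sin r = sin 48.4° / 1.334 = 0.7478/1.334 = 0.5606; r = 34.10°.
D = 2·48.4° − 4·34.10° + 180° = 96.80° − 136.38° + 180° = 140.42°.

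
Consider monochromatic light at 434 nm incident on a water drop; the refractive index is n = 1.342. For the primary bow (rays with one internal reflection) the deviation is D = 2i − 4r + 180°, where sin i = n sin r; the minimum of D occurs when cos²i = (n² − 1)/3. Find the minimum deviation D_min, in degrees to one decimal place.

139.2°

cos²i = (1.80096 − 1)/3 = 0.26699; i = arccos(0.51671) = 58.888°.
sin r = sin 58.888°/1.342 = 0.63797; r = 39.641°.
D_min = 2·58.888° − 4·39.641° + 180° = 139.213°.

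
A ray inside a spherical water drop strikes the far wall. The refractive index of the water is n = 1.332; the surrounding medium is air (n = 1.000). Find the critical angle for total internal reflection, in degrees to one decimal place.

sin θ_c = n_air / n = 1.000 / 1.332 = 0.7508.
θ_c = arcsin(0.7508) = 48.66°.

48.7°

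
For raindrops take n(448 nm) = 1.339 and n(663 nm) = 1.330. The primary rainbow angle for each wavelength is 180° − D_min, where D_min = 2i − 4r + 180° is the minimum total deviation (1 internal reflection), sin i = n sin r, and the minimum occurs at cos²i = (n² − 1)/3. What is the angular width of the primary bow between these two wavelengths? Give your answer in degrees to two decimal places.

At 448 nm (n = 1.339): cos²i = 0.26431 → i = 59.062°, r = 39.834°, D_min = 138.786°, rainbow angle = 41.214°.
At 663 nm (n = 1.330): cos²i = 0.25630 → i = 59.585°, r = 40.422°, D_min = 137.484°, rainbow angle = 42.516°.
Angular width = |41.214° − 42.516°| = 1.303°.

1.30°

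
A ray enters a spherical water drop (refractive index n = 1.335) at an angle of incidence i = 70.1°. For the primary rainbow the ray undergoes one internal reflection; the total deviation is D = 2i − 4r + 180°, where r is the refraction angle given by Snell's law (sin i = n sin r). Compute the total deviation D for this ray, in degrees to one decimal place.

141.1°

sin r = sin 70.1° / 1.335 = 0.9403/1.335 = 0.7043; r = 44.78°.
D = 2·70.1° − 4·44.78° + 180° = 140.20° − 179.10° + 180° = 141.10°.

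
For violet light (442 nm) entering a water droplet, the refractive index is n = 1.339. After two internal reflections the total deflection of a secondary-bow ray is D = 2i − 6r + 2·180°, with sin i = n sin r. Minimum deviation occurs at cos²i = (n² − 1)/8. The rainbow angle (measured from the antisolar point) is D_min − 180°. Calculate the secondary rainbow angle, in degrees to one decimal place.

cos²i = (1.79292 − 1)/8 = 0.09912; i = arccos(0.31483) = 71.650°.
sin r = sin 71.650°/1.339 = 0.70885; r = 45.141°.
D_min = 2·71.650° − 6·45.141° + 360° = 232.451°.
Rainbow angle = D_min − 180° = 52.451°.

52.5°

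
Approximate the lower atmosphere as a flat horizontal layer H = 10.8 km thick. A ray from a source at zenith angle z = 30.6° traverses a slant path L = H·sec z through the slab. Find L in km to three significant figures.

sec z = 1/cos 30.6° = 1.1618.
L = 10.8 × 1.1618 = 12.547 km.

12.5 km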